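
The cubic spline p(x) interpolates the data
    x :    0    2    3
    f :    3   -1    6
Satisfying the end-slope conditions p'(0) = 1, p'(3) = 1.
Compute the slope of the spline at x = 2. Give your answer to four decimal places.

Put M_i = p'' at the i-th knot. Here h = (2, 1) and Δ = (-2, 7), so the interior equations h_(i-1)·M_(i-1) + 2(h_(i-1)+h_i)·M_i + h_i·M_(i+1) = 6(Δ_i − Δ_(i-1)) read
  2·M_0 + 6·M_1 + 1·M_2 = 6(Δ_1 - Δ_0) = 54
Clamped end conditions give two more equations: 2h_0·M_0 + h_0·M_1 = 6(Δ_0 - p'(0)) = -18 and h_1·M_1 + 2h_1·M_2 = 6(p'(3) - Δ_1) = -36.
Solving the tridiagonal system: M_0 = -27/2, M_1 = 18, M_2 = -27.
On [2, 3], p'(x) = b_1 + 2c_1·(x - 2) + 3d_1·(x - 2)² with b_1 = Δ_1 - h_1(2M_1 + M_2)/6 = 11/2, c_1 = M_1/2 = 9, d_1 = (M_2 - M_1)/(6h_1) = -15/2. So p'(2) = 11/2.

5.5000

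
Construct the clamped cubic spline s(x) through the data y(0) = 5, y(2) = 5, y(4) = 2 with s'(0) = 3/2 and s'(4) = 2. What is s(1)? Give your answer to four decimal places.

5.8750

Let M_i = s''(x_i). Step sizes h_i = 2, 2; slopes of the chords Δ_i = (y_(i+1) - y_i)/h_i = 0, -3/2.
  2·M_0 + 8·M_1 + 2·M_2 = 6(Δ_1 - Δ_0) = -9
Clamped end conditions give two more equations: 2h_0·M_0 + h_0·M_1 = 6(Δ_0 - s'(0)) = -9 and h_1·M_1 + 2h_1·M_2 = 6(s'(4) - Δ_1) = 21.
Solving the tridiagonal system: M_0 = -1, M_1 = -5/2, M_2 = 13/2.
On [0, 2], s(x) = 5 + 3/2·x - 1/2·x² - 1/8·x³.
With x = 1: s(1) = 47/8.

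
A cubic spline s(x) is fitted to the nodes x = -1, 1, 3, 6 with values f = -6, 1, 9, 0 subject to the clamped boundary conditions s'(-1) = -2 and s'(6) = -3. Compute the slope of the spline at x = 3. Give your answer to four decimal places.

0.6081

Write m_i for s''(x_i). With h_i = 2, 2, 3 and divided differences Δ_i = 7/2, 4, -3, the continuity of s' gives the tridiagonal system
  2·m_0 + 8·m_1 + 2·m_2 = 6(Δ_1 - Δ_0) = 3
  2·m_1 + 10·m_2 + 3·m_3 = 6(Δ_2 - Δ_1) = -42
Clamped end conditions give two more equations: 2h_0·m_0 + h_0·m_1 = 6(Δ_0 - s'(-1)) = 33 and h_2·m_2 + 2h_2·m_3 = 6(s'(6) - Δ_2) = 0.
Hence m_0 = 631/74, m_1 = -41/74, m_2 = -178/37, m_3 = 89/37.
On [3, 6], s'(x) = b_2 + 2c_2·(x - 3) + 3d_2·(x - 3)² with b_2 = Δ_2 - h_2(2m_2 + m_3)/6 = 45/74, c_2 = m_2/2 = -89/37, d_2 = (m_3 - m_2)/(6h_2) = 89/222. So s'(3) = 45/74.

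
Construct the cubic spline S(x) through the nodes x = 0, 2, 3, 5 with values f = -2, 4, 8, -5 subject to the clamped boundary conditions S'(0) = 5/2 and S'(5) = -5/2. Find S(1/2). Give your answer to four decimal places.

With σ_i denoting the second derivative at x_i, h_i = 2, 1, 2, and Δ_i = (y_(i+1) − y_i)/h_i = 3, 4, -13/2:
  2·σ_0 + 6·σ_1 + 1·σ_2 = 6(Δ_1 - Δ_0) = 6
  1·σ_1 + 6·σ_2 + 2·σ_3 = 6(Δ_2 - Δ_1) = -63
Clamped end conditions give two more equations: 2h_0·σ_0 + h_0·σ_1 = 6(Δ_0 - S'(0)) = 3 and h_2·σ_2 + 2h_2·σ_3 = 6(S'(5) - Δ_2) = 24.
Forward elimination and back-substitution give σ_0 = -41/32, σ_1 = 65/16, σ_2 = -253/16, σ_3 = 445/32.
On [0, 2], S(x) = -2 + 5/2·x - 41/64·x² + 57/128·x³.
With x = 1/2: S(1/2) = -875/1024.

-0.8545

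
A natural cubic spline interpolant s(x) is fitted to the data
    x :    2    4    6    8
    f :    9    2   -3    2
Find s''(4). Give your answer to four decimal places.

Write M_i for s''(x_i). With h_i = 2, 2, 2 and divided differences Δ_i = -7/2, -5/2, 5/2, the continuity of s' gives the tridiagonal system
  2·M_0 + 8·M_1 + 2·M_2 = 6(Δ_1 - Δ_0) = 6
  2·M_1 + 8·M_2 + 2·M_3 = 6(Δ_2 - Δ_1) = 30
Natural end conditions: M_0 = M_3 = 0.
Forward elimination and back-substitution give M_0 = 0, M_1 = -1/5, M_2 = 19/5, M_3 = 0.

-0.2000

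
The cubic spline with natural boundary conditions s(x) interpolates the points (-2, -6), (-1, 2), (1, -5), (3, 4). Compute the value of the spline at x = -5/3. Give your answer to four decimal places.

Write M_i for s''(x_i). With h_i = 1, 2, 2 and divided differences Δ_i = 8, -7/2, 9/2, the continuity of s' gives the tridiagonal system
  1·M_0 + 6·M_1 + 2·M_2 = 6(Δ_1 - Δ_0) = -69
  2·M_1 + 8·M_2 + 2·M_3 = 6(Δ_2 - Δ_1) = 48
Natural end conditions: M_0 = M_3 = 0.
Solving: M_0 = 0, M_1 = -162/11, M_2 = 213/22, M_3 = 0.
On [-2, -1], s(x) = -6 + 115/11·(x + 2) + 0·(x + 2)² - 27/11·(x + 2)³.
With (x + 2) = 1/3: s(-5/3) = -86/33.

-2.6061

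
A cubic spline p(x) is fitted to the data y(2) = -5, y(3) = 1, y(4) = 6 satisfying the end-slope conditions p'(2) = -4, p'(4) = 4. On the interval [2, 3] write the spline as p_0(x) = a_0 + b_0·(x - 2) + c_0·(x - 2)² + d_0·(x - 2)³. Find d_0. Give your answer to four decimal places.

Let m_i = p''(x_i). Step sizes h_i = 1, 1; slopes of the chords Δ_i = (y_(i+1) - y_i)/h_i = 6, 5.
  1·m_0 + 4·m_1 + 1·m_2 = 6(Δ_1 - Δ_0) = -6
Clamped end conditions give two more equations: 2h_0·m_0 + h_0·m_1 = 6(Δ_0 - p'(2)) = 60 and h_1·m_1 + 2h_1·m_2 = 6(p'(4) - Δ_1) = -6.
Solving the tridiagonal system: m_0 = 71/2, m_1 = -11, m_2 = 5/2.
On [2, 3], with p_0(x) = a_0 + b_0·(x - 2) + c_0·(x - 2)² + d_0·(x - 2)³: c_0 = m_0/2 = 71/4, d_0 = (m_1 - m_0)/(6h_0) = -31/4, b_0 = Δ_0 - h_0(2m_0 + m_1)/6 = -4.

-7.7500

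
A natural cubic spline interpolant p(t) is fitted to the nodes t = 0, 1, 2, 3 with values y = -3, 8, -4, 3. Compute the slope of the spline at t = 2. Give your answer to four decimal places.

With m_i denoting the second derivative at x_i, h_i = 1, 1, 1, and Δ_i = (y_(i+1) − y_i)/h_i = 11, -12, 7:
  1·m_0 + 4·m_1 + 1·m_2 = 6(Δ_1 - Δ_0) = -138
  1·m_1 + 4·m_2 + 1·m_3 = 6(Δ_2 - Δ_1) = 114
Natural end conditions: m_0 = m_3 = 0.
Hence m_0 = 0, m_1 = -222/5, m_2 = 198/5, m_3 = 0.
On [2, 3], p'(t) = b_2 + 2c_2·(t - 2) + 3d_2·(t - 2)² with b_2 = Δ_2 - h_2(2m_2 + m_3)/6 = -31/5, c_2 = m_2/2 = 99/5, d_2 = (m_3 - m_2)/(6h_2) = -33/5. So p'(2) = -31/5.

-6.2000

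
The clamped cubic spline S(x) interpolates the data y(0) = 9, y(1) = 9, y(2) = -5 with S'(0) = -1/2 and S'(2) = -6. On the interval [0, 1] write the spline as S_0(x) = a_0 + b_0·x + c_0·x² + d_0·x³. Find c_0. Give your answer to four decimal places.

Write M_i for S''(x_i). With h_i = 1, 1 and divided differences Δ_i = 0, -14, the continuity of S' gives the tridiagonal system
  1·M_0 + 4·M_1 + 1·M_2 = 6(Δ_1 - Δ_0) = -84
Clamped end conditions give two more equations: 2h_0·M_0 + h_0·M_1 = 6(Δ_0 - S'(0)) = 3 and h_1·M_1 + 2h_1·M_2 = 6(S'(2) - Δ_1) = 48.
Solving the tridiagonal system: M_0 = 79/4, M_1 = -73/2, M_2 = 169/4.
On [0, 1], with S_0(x) = a_0 + b_0·x + c_0·x² + d_0·x³: c_0 = M_0/2 = 79/8, d_0 = (M_1 - M_0)/(6h_0) = -75/8, b_0 = Δ_0 - h_0(2M_0 + M_1)/6 = -1/2.

9.8750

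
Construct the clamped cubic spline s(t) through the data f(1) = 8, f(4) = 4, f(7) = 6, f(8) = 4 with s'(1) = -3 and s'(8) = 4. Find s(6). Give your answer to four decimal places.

7.3596

Write σ_i for s''(x_i). With h_i = 3, 3, 1 and divided differences Δ_i = -4/3, 2/3, -2, the continuity of s' gives the tridiagonal system
  3·σ_0 + 12·σ_1 + 3·σ_2 = 6(Δ_1 - Δ_0) = 12
  3·σ_1 + 8·σ_2 + 1·σ_3 = 6(Δ_2 - Δ_1) = -16
Clamped end conditions give two more equations: 2h_0·σ_0 + h_0·σ_1 = 6(Δ_0 - s'(1)) = 10 and h_2·σ_2 + 2h_2·σ_3 = 6(s'(8) - Δ_2) = 36.
Solving: σ_0 = 52/93, σ_1 = 206/93, σ_2 = -168/31, σ_3 = 642/31.
On [4, 7], s(t) = 4 + 36/31·(t - 4) + 103/93·(t - 4)² - 355/837·(t - 4)³.
With (t - 4) = 2: s(6) = 6160/837.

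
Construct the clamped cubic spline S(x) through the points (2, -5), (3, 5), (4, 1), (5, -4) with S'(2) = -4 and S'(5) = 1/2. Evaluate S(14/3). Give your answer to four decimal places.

-3.4296

Put M_i = S'' at the i-th knot. Here h = (1, 1, 1) and Δ = (10, -4, -5), so the interior equations h_(i-1)·M_(i-1) + 2(h_(i-1)+h_i)·M_i + h_i·M_(i+1) = 6(Δ_i − Δ_(i-1)) read
  1·M_0 + 4·M_1 + 1·M_2 = 6(Δ_1 - Δ_0) = -84
  1·M_1 + 4·M_2 + 1·M_3 = 6(Δ_2 - Δ_1) = -6
Clamped end conditions give two more equations: 2h_0·M_0 + h_0·M_1 = 6(Δ_0 - S'(2)) = 84 and h_2·M_2 + 2h_2·M_3 = 6(S'(5) - Δ_2) = 33.
Solving the tridiagonal system: M_0 = 303/5, M_1 = -186/5, M_2 = 21/5, M_3 = 72/5.
On [4, 5], S(x) = 1 - 44/5·(x - 4) + 21/10·(x - 4)² + 17/10·(x - 4)³.
With (x - 4) = 2/3: S(14/3) = -463/135.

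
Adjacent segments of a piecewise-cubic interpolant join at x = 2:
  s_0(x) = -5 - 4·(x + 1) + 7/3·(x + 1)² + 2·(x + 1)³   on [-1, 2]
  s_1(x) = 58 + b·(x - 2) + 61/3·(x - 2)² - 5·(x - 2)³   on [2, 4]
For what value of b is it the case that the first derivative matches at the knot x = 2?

64

s_0'(x) = -4 + 14/3·(x + 1) + 6·(x + 1)², so s_0'(2) = 64. On the right, s_1'(2) = b, so b = 64.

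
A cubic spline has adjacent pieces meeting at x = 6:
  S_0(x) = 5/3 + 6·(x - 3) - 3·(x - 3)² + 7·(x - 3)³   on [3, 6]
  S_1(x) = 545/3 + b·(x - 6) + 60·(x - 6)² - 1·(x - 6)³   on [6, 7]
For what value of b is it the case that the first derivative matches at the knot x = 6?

S_0'(x) = 6 - 6·(x - 3) + 21·(x - 3)², so S_0'(6) = 177. On the right, S_1'(6) = b, so b = 177.

177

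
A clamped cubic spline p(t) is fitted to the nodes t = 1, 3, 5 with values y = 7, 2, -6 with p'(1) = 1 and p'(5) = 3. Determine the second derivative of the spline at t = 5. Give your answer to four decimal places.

Let M_i = p''(x_i). Step sizes h_i = 2, 2; slopes of the chords Δ_i = (y_(i+1) - y_i)/h_i = -5/2, -4.
  2·M_0 + 8·M_1 + 2·M_2 = 6(Δ_1 - Δ_0) = -9
Clamped end conditions give two more equations: 2h_0·M_0 + h_0·M_1 = 6(Δ_0 - p'(1)) = -21 and h_1·M_1 + 2h_1·M_2 = 6(p'(5) - Δ_1) = 42.
Hence M_0 = -29/8, M_1 = -13/4, M_2 = 97/8.

12.1250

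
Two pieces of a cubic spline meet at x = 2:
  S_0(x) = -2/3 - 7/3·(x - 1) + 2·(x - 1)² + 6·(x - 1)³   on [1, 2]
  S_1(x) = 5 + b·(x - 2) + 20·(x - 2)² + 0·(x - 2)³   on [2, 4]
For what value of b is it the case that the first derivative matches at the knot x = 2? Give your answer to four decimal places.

19.6667

S_0'(x) = -7/3 + 4·(x - 1) + 18·(x - 1)², so S_0'(2) = 59/3. On the right, S_1'(2) = b, so b = 59/3.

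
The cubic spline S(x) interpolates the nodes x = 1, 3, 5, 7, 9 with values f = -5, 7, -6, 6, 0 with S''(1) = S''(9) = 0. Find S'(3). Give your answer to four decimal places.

-2.8036

Put M_i = S'' at the i-th knot. Here h = (2, 2, 2, 2) and Δ = (6, -13/2, 6, -3), so the interior equations h_(i-1)·M_(i-1) + 2(h_(i-1)+h_i)·M_i + h_i·M_(i+1) = 6(Δ_i − Δ_(i-1)) read
  2·M_0 + 8·M_1 + 2·M_2 = 6(Δ_1 - Δ_0) = -75
  2·M_1 + 8·M_2 + 2·M_3 = 6(Δ_2 - Δ_1) = 75
  2·M_2 + 8·M_3 + 2·M_4 = 6(Δ_3 - Δ_2) = -54
Natural end conditions: M_0 = M_4 = 0.
Solving the tridiagonal system: M_0 = 0, M_1 = -1479/112, M_2 = 429/28, M_3 = -1185/112, M_4 = 0.
On [3, 5], S'(x) = b_1 + 2c_1·(x - 3) + 3d_1·(x - 3)² with b_1 = Δ_1 - h_1(2M_1 + M_2)/6 = -157/56, c_1 = M_1/2 = -1479/224, d_1 = (M_2 - M_1)/(6h_1) = 1065/448. So S'(3) = -157/56.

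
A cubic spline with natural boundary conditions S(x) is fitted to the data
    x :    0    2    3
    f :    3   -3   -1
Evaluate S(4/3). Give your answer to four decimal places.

-2.2346

Let M_i = S''(x_i). Step sizes h_i = 2, 1; slopes of the chords Δ_i = (y_(i+1) - y_i)/h_i = -3, 2.
  2·M_0 + 6·M_1 + 1·M_2 = 6(Δ_1 - Δ_0) = 30
Natural end conditions: M_0 = M_2 = 0.
Hence M_0 = 0, M_1 = 5, M_2 = 0.
On [0, 2], S(x) = 3 - 14/3·x + 0·x² + 5/12·x³.
With x = 4/3: S(4/3) = -181/81.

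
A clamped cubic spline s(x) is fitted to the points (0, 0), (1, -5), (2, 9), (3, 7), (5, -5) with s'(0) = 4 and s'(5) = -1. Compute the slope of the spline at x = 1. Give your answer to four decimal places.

3.1829

Let σ_i = s''(x_i). Step sizes h_i = 1, 1, 1, 2; slopes of the chords Δ_i = (y_(i+1) - y_i)/h_i = -5, 14, -2, -6.
  1·σ_0 + 4·σ_1 + 1·σ_2 = 6(Δ_1 - Δ_0) = 114
  1·σ_1 + 4·σ_2 + 1·σ_3 = 6(Δ_2 - Δ_1) = -96
  1·σ_2 + 6·σ_3 + 2·σ_4 = 6(Δ_3 - Δ_2) = -24
Clamped end conditions give two more equations: 2h_0·σ_0 + h_0·σ_1 = 6(Δ_0 - s'(0)) = -54 and h_3·σ_3 + 2h_3·σ_4 = 6(s'(5) - Δ_3) = 30.
Forward elimination and back-substitution give σ_0 = -2147/41, σ_1 = 2080/41, σ_2 = -1499/41, σ_3 = -20/41, σ_4 = 635/82.
On [1, 2], s'(x) = b_1 + 2c_1·(x - 1) + 3d_1·(x - 1)² with b_1 = Δ_1 - h_1(2σ_1 + σ_2)/6 = 261/82, c_1 = σ_1/2 = 1040/41, d_1 = (σ_2 - σ_1)/(6h_1) = -1193/82. So s'(1) = 261/82.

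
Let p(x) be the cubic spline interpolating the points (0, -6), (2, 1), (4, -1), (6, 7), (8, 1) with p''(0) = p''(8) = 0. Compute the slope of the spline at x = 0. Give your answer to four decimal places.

5.1875

Put M_i = p'' at the i-th knot. Here h = (2, 2, 2, 2) and Δ = (7/2, -1, 4, -3), so the interior equations h_(i-1)·M_(i-1) + 2(h_(i-1)+h_i)·M_i + h_i·M_(i+1) = 6(Δ_i − Δ_(i-1)) read
  2·M_0 + 8·M_1 + 2·M_2 = 6(Δ_1 - Δ_0) = -27
  2·M_1 + 8·M_2 + 2·M_3 = 6(Δ_2 - Δ_1) = 30
  2·M_2 + 8·M_3 + 2·M_4 = 6(Δ_3 - Δ_2) = -42
Natural end conditions: M_0 = M_4 = 0.
Hence M_0 = 0, M_1 = -81/16, M_2 = 27/4, M_3 = -111/16, M_4 = 0.
On [0, 2], p'(x) = b_0 + 2c_0·x + 3d_0·x² with b_0 = Δ_0 - h_0(2M_0 + M_1)/6 = 83/16, c_0 = M_0/2 = 0, d_0 = (M_1 - M_0)/(6h_0) = -27/64. So p'(0) = 83/16.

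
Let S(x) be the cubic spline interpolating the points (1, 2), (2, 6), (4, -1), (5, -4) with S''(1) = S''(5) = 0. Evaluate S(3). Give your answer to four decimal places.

3.8125

With m_i denoting the second derivative at x_i, h_i = 1, 2, 1, and Δ_i = (y_(i+1) − y_i)/h_i = 4, -7/2, -3:
  1·m_0 + 6·m_1 + 2·m_2 = 6(Δ_1 - Δ_0) = -45
  2·m_1 + 6·m_2 + 1·m_3 = 6(Δ_2 - Δ_1) = 3
Natural end conditions: m_0 = m_3 = 0.
Solving: m_0 = 0, m_1 = -69/8, m_2 = 27/8, m_3 = 0.
On [2, 4], S(x) = 6 + 9/8·(x - 2) - 69/16·(x - 2)² + 1·(x - 2)³.
With (x - 2) = 1: S(3) = 61/16.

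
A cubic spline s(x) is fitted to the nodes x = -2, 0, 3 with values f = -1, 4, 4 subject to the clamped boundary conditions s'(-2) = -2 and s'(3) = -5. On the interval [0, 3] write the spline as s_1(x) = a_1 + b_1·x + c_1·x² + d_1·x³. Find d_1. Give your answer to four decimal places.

-0.1278

Let M_i = s''(x_i). Step sizes h_i = 2, 3; slopes of the chords Δ_i = (y_(i+1) - y_i)/h_i = 5/2, 0.
  2·M_0 + 10·M_1 + 3·M_2 = 6(Δ_1 - Δ_0) = -15
Clamped end conditions give two more equations: 2h_0·M_0 + h_0·M_1 = 6(Δ_0 - s'(-2)) = 27 and h_1·M_1 + 2h_1·M_2 = 6(s'(3) - Δ_1) = -30.
Solving the tridiagonal system: M_0 = 153/20, M_1 = -9/5, M_2 = -41/10.
On [0, 3], with s_1(x) = a_1 + b_1·x + c_1·x² + d_1·x³: c_1 = M_1/2 = -9/10, d_1 = (M_2 - M_1)/(6h_1) = -23/180, b_1 = Δ_1 - h_1(2M_1 + M_2)/6 = 77/20.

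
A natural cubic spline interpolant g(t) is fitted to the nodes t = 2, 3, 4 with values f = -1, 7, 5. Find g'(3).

With M_i denoting the second derivative at x_i, h_i = 1, 1, and Δ_i = (y_(i+1) − y_i)/h_i = 8, -2:
  1·M_0 + 4·M_1 + 1·M_2 = 6(Δ_1 - Δ_0) = -60
Natural end conditions: M_0 = M_2 = 0.
Solving the tridiagonal system: M_0 = 0, M_1 = -15, M_2 = 0.
On [3, 4], g'(t) = b_1 + 2c_1·(t - 3) + 3d_1·(t - 3)² with b_1 = Δ_1 - h_1(2M_1 + M_2)/6 = 3, c_1 = M_1/2 = -15/2, d_1 = (M_2 - M_1)/(6h_1) = 5/2. So g'(3) = 3.

3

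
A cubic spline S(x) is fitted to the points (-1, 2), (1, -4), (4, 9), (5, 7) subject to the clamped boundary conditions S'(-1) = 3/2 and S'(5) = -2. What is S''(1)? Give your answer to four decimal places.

Put M_i = S'' at the i-th knot. Here h = (2, 3, 1) and Δ = (-3, 13/3, -2), so the interior equations h_(i-1)·M_(i-1) + 2(h_(i-1)+h_i)·M_i + h_i·M_(i+1) = 6(Δ_i − Δ_(i-1)) read
  2·M_0 + 10·M_1 + 3·M_2 = 6(Δ_1 - Δ_0) = 44
  3·M_1 + 8·M_2 + 1·M_3 = 6(Δ_2 - Δ_1) = -38
Clamped end conditions give two more equations: 2h_0·M_0 + h_0·M_1 = 6(Δ_0 - S'(-1)) = -27 and h_2·M_2 + 2h_2·M_3 = 6(S'(5) - Δ_2) = 0.
Hence M_0 = -445/39, M_1 = 727/78, M_2 = -343/39, M_3 = 343/78.

9.3205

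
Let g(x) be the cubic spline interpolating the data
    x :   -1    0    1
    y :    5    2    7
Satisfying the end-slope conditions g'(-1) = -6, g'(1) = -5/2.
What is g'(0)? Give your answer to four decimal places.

With M_i denoting the second derivative at x_i, h_i = 1, 1, and Δ_i = (y_(i+1) − y_i)/h_i = -3, 5:
  1·M_0 + 4·M_1 + 1·M_2 = 6(Δ_1 - Δ_0) = 48
Clamped end conditions give two more equations: 2h_0·M_0 + h_0·M_1 = 6(Δ_0 - g'(-1)) = 18 and h_1·M_1 + 2h_1·M_2 = 6(g'(1) - Δ_1) = -45.
Solving the tridiagonal system: M_0 = -5/4, M_1 = 41/2, M_2 = -131/4.
On [0, 1], g'(x) = b_1 + 2c_1·x + 3d_1·x² with b_1 = Δ_1 - h_1(2M_1 + M_2)/6 = 29/8, c_1 = M_1/2 = 41/4, d_1 = (M_2 - M_1)/(6h_1) = -71/8. So g'(0) = 29/8.

3.6250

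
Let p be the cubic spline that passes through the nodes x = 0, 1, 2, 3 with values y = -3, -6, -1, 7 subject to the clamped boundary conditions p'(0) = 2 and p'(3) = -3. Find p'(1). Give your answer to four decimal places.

Let σ_i = p''(x_i). Step sizes h_i = 1, 1, 1; slopes of the chords Δ_i = (y_(i+1) - y_i)/h_i = -3, 5, 8.
  1·σ_0 + 4·σ_1 + 1·σ_2 = 6(Δ_1 - Δ_0) = 48
  1·σ_1 + 4·σ_2 + 1·σ_3 = 6(Δ_2 - Δ_1) = 18
Clamped end conditions give two more equations: 2h_0·σ_0 + h_0·σ_1 = 6(Δ_0 - p'(0)) = -30 and h_2·σ_2 + 2h_2·σ_3 = 6(p'(3) - Δ_2) = -66.
Hence σ_0 = -338/15, σ_1 = 226/15, σ_2 = 154/15, σ_3 = -572/15.
On [1, 2], p'(x) = b_1 + 2c_1·(x - 1) + 3d_1·(x - 1)² with b_1 = Δ_1 - h_1(2σ_1 + σ_2)/6 = -26/15, c_1 = σ_1/2 = 113/15, d_1 = (σ_2 - σ_1)/(6h_1) = -4/5. So p'(1) = -26/15.

-1.7333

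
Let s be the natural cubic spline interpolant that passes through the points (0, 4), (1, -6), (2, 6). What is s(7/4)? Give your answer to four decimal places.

Put M_i = s'' at the i-th knot. Here h = (1, 1) and Δ = (-10, 12), so the interior equations h_(i-1)·M_(i-1) + 2(h_(i-1)+h_i)·M_i + h_i·M_(i+1) = 6(Δ_i − Δ_(i-1)) read
  1·M_0 + 4·M_1 + 1·M_2 = 6(Δ_1 - Δ_0) = 132
Natural end conditions: M_0 = M_2 = 0.
Forward elimination and back-substitution give M_0 = 0, M_1 = 33, M_2 = 0.
On [1, 2], s(x) = -6 + 1·(x - 1) + 33/2·(x - 1)² - 11/2·(x - 1)³.
With (x - 1) = 3/4: s(7/4) = 219/128.

1.7109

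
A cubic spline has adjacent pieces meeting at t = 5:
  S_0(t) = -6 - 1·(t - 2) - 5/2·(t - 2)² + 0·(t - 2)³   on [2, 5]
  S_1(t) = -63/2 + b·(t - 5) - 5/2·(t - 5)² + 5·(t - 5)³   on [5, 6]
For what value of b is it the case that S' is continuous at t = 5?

-16

S_0'(t) = -1 - 5·(t - 2) + 0·(t - 2)², so S_0'(5) = -16. On the right, S_1'(5) = b, so b = -16.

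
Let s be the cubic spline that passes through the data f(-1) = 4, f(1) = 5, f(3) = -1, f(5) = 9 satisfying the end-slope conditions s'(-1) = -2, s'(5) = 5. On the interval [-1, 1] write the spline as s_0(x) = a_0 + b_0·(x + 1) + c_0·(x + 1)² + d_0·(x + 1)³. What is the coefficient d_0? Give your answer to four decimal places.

Put M_i = s'' at the i-th knot. Here h = (2, 2, 2) and Δ = (1/2, -3, 5), so the interior equations h_(i-1)·M_(i-1) + 2(h_(i-1)+h_i)·M_i + h_i·M_(i+1) = 6(Δ_i − Δ_(i-1)) read
  2·M_0 + 8·M_1 + 2·M_2 = 6(Δ_1 - Δ_0) = -21
  2·M_1 + 8·M_2 + 2·M_3 = 6(Δ_2 - Δ_1) = 48
Clamped end conditions give two more equations: 2h_0·M_0 + h_0·M_1 = 6(Δ_0 - s'(-1)) = 15 and h_2·M_2 + 2h_2·M_3 = 6(s'(5) - Δ_2) = 0.
Hence M_0 = 211/30, M_1 = -197/30, M_2 = 131/15, M_3 = -131/30.
On [-1, 1], with s_0(x) = a_0 + b_0·(x + 1) + c_0·(x + 1)² + d_0·(x + 1)³: c_0 = M_0/2 = 211/60, d_0 = (M_1 - M_0)/(6h_0) = -17/15, b_0 = Δ_0 - h_0(2M_0 + M_1)/6 = -2.

-1.1333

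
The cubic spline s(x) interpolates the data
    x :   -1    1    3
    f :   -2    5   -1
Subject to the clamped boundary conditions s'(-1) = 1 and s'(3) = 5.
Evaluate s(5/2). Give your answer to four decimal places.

-1.5742

With σ_i denoting the second derivative at x_i, h_i = 2, 2, and Δ_i = (y_(i+1) − y_i)/h_i = 7/2, -3:
  2·σ_0 + 8·σ_1 + 2·σ_2 = 6(Δ_1 - Δ_0) = -39
Clamped end conditions give two more equations: 2h_0·σ_0 + h_0·σ_1 = 6(Δ_0 - s'(-1)) = 15 and h_1·σ_1 + 2h_1·σ_2 = 6(s'(3) - Δ_1) = 48.
Solving: σ_0 = 77/8, σ_1 = -47/4, σ_2 = 143/8.
On [1, 3], s(x) = 5 - 9/8·(x - 1) - 47/8·(x - 1)² + 79/32·(x - 1)³.
With (x - 1) = 3/2: s(5/2) = -403/256.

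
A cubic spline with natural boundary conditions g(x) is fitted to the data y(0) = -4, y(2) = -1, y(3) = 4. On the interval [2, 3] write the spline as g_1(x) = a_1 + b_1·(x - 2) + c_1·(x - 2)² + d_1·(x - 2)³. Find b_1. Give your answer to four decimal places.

Put M_i = g'' at the i-th knot. Here h = (2, 1) and Δ = (3/2, 5), so the interior equations h_(i-1)·M_(i-1) + 2(h_(i-1)+h_i)·M_i + h_i·M_(i+1) = 6(Δ_i − Δ_(i-1)) read
  2·M_0 + 6·M_1 + 1·M_2 = 6(Δ_1 - Δ_0) = 21
Natural end conditions: M_0 = M_2 = 0.
Forward elimination and back-substitution give M_0 = 0, M_1 = 7/2, M_2 = 0.
On [2, 3], with g_1(x) = a_1 + b_1·(x - 2) + c_1·(x - 2)² + d_1·(x - 2)³: c_1 = M_1/2 = 7/4, d_1 = (M_2 - M_1)/(6h_1) = -7/12, b_1 = Δ_1 - h_1(2M_1 + M_2)/6 = 23/6.

3.8333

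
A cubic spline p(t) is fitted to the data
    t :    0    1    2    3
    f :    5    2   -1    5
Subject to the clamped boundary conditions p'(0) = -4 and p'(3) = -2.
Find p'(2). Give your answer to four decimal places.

With M_i denoting the second derivative at x_i, h_i = 1, 1, 1, and Δ_i = (y_(i+1) − y_i)/h_i = -3, -3, 6:
  1·M_0 + 4·M_1 + 1·M_2 = 6(Δ_1 - Δ_0) = 0
  1·M_1 + 4·M_2 + 1·M_3 = 6(Δ_2 - Δ_1) = 54
Clamped end conditions give two more equations: 2h_0·M_0 + h_0·M_1 = 6(Δ_0 - p'(0)) = 6 and h_2·M_2 + 2h_2·M_3 = 6(p'(3) - Δ_2) = -48.
Hence M_0 = 104/15, M_1 = -118/15, M_2 = 368/15, M_3 = -544/15.
On [2, 3], p'(t) = b_2 + 2c_2·(t - 2) + 3d_2·(t - 2)² with b_2 = Δ_2 - h_2(2M_2 + M_3)/6 = 58/15, c_2 = M_2/2 = 184/15, d_2 = (M_3 - M_2)/(6h_2) = -152/15. So p'(2) = 58/15.

3.8667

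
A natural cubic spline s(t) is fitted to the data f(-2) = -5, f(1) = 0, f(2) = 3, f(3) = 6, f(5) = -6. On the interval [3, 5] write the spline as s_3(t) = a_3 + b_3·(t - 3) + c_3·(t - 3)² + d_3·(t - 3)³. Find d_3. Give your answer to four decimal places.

0.7800

Write σ_i for s''(x_i). With h_i = 3, 1, 1, 2 and divided differences Δ_i = 5/3, 3, 3, -6, the continuity of s' gives the tridiagonal system
  3·σ_0 + 8·σ_1 + 1·σ_2 = 6(Δ_1 - Δ_0) = 8
  1·σ_1 + 4·σ_2 + 1·σ_3 = 6(Δ_2 - Δ_1) = 0
  1·σ_2 + 6·σ_3 + 2·σ_4 = 6(Δ_3 - Δ_2) = -54
Natural end conditions: σ_0 = σ_4 = 0.
Hence σ_0 = 0, σ_1 = 65/89, σ_2 = 192/89, σ_3 = -833/89, σ_4 = 0.
On [3, 5], with s_3(t) = a_3 + b_3·(t - 3) + c_3·(t - 3)² + d_3·(t - 3)³: c_3 = σ_3/2 = -833/178, d_3 = (σ_4 - σ_3)/(6h_3) = 833/1068, b_3 = Δ_3 - h_3(2σ_3 + σ_4)/6 = 64/267.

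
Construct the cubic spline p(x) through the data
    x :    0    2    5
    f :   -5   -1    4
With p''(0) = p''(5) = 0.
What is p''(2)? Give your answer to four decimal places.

Let M_i = p''(x_i). Step sizes h_i = 2, 3; slopes of the chords Δ_i = (y_(i+1) - y_i)/h_i = 2, 5/3.
  2·M_0 + 10·M_1 + 3·M_2 = 6(Δ_1 - Δ_0) = -2
Natural end conditions: M_0 = M_2 = 0.
Solving: M_0 = 0, M_1 = -1/5, M_2 = 0.

-0.2000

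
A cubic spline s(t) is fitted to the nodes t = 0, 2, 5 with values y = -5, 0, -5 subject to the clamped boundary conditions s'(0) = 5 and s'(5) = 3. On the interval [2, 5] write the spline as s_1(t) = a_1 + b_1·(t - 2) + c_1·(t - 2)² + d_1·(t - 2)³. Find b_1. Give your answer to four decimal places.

-0.8500

Let M_i = s''(x_i). Step sizes h_i = 2, 3; slopes of the chords Δ_i = (y_(i+1) - y_i)/h_i = 5/2, -5/3.
  2·M_0 + 10·M_1 + 3·M_2 = 6(Δ_1 - Δ_0) = -25
Clamped end conditions give two more equations: 2h_0·M_0 + h_0·M_1 = 6(Δ_0 - s'(0)) = -15 and h_1·M_1 + 2h_1·M_2 = 6(s'(5) - Δ_1) = 28.
Solving: M_0 = -33/20, M_1 = -21/5, M_2 = 203/30.
On [2, 5], with s_1(t) = a_1 + b_1·(t - 2) + c_1·(t - 2)² + d_1·(t - 2)³: c_1 = M_1/2 = -21/10, d_1 = (M_2 - M_1)/(6h_1) = 329/540, b_1 = Δ_1 - h_1(2M_1 + M_2)/6 = -17/20.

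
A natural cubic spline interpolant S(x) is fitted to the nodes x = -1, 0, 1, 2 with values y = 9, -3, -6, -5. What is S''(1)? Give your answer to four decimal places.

Put M_i = S'' at the i-th knot. Here h = (1, 1, 1) and Δ = (-12, -3, 1), so the interior equations h_(i-1)·M_(i-1) + 2(h_(i-1)+h_i)·M_i + h_i·M_(i+1) = 6(Δ_i − Δ_(i-1)) read
  1·M_0 + 4·M_1 + 1·M_2 = 6(Δ_1 - Δ_0) = 54
  1·M_1 + 4·M_2 + 1·M_3 = 6(Δ_2 - Δ_1) = 24
Natural end conditions: M_0 = M_3 = 0.
Solving: M_0 = 0, M_1 = 64/5, M_2 = 14/5, M_3 = 0.

2.8000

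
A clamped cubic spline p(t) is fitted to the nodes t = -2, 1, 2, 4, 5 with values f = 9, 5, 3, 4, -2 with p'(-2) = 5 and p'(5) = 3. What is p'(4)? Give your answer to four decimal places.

-6.8484

Write M_i for p''(x_i). With h_i = 3, 1, 2, 1 and divided differences Δ_i = -4/3, -2, 1/2, -6, the continuity of p' gives the tridiagonal system
  3·M_0 + 8·M_1 + 1·M_2 = 6(Δ_1 - Δ_0) = -4
  1·M_1 + 6·M_2 + 2·M_3 = 6(Δ_2 - Δ_1) = 15
  2·M_2 + 6·M_3 + 1·M_4 = 6(Δ_3 - Δ_2) = -39
Clamped end conditions give two more equations: 2h_0·M_0 + h_0·M_1 = 6(Δ_0 - p'(-2)) = -38 and h_3·M_3 + 2h_3·M_4 = 6(p'(5) - Δ_3) = 54.
Hence M_0 = -5077/732, M_1 = 147/122, M_2 = 1749/244, M_3 = -891/61, M_4 = 4185/122.
On [4, 5], p'(t) = b_3 + 2c_3·(t - 4) + 3d_3·(t - 4)² with b_3 = Δ_3 - h_3(2M_3 + M_4)/6 = -1671/244, c_3 = M_3/2 = -891/122, d_3 = (M_4 - M_3)/(6h_3) = 1989/244. So p'(4) = -1671/244.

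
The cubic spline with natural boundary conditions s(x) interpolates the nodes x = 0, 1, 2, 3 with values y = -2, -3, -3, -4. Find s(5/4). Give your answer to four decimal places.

Put σ_i = s'' at the i-th knot. Here h = (1, 1, 1) and Δ = (-1, 0, -1), so the interior equations h_(i-1)·σ_(i-1) + 2(h_(i-1)+h_i)·σ_i + h_i·σ_(i+1) = 6(Δ_i − Δ_(i-1)) read
  1·σ_0 + 4·σ_1 + 1·σ_2 = 6(Δ_1 - Δ_0) = 6
  1·σ_1 + 4·σ_2 + 1·σ_3 = 6(Δ_2 - Δ_1) = -6
Natural end conditions: σ_0 = σ_3 = 0.
Solving: σ_0 = 0, σ_1 = 2, σ_2 = -2, σ_3 = 0.
On [1, 2], s(x) = -3 - 1/3·(x - 1) + 1·(x - 1)² - 2/3·(x - 1)³.
With (x - 1) = 1/4: s(5/4) = -97/32.

-3.0313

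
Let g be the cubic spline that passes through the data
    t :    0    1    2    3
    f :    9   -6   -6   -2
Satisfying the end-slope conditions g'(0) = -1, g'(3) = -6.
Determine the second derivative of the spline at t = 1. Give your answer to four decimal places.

36.2667

With σ_i denoting the second derivative at x_i, h_i = 1, 1, 1, and Δ_i = (y_(i+1) − y_i)/h_i = -15, 0, 4:
  1·σ_0 + 4·σ_1 + 1·σ_2 = 6(Δ_1 - Δ_0) = 90
  1·σ_1 + 4·σ_2 + 1·σ_3 = 6(Δ_2 - Δ_1) = 24
Clamped end conditions give two more equations: 2h_0·σ_0 + h_0·σ_1 = 6(Δ_0 - g'(0)) = -84 and h_2·σ_2 + 2h_2·σ_3 = 6(g'(3) - Δ_2) = -60.
Forward elimination and back-substitution give σ_0 = -902/15, σ_1 = 544/15, σ_2 = 76/15, σ_3 = -488/15.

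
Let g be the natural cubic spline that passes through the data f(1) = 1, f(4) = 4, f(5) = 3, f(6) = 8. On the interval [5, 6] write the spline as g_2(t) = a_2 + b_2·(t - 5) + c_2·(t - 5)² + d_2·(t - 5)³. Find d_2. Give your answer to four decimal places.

-1.6129

Put m_i = g'' at the i-th knot. Here h = (3, 1, 1) and Δ = (1, -1, 5), so the interior equations h_(i-1)·m_(i-1) + 2(h_(i-1)+h_i)·m_i + h_i·m_(i+1) = 6(Δ_i − Δ_(i-1)) read
  3·m_0 + 8·m_1 + 1·m_2 = 6(Δ_1 - Δ_0) = -12
  1·m_1 + 4·m_2 + 1·m_3 = 6(Δ_2 - Δ_1) = 36
Natural end conditions: m_0 = m_3 = 0.
Hence m_0 = 0, m_1 = -84/31, m_2 = 300/31, m_3 = 0.
On [5, 6], with g_2(t) = a_2 + b_2·(t - 5) + c_2·(t - 5)² + d_2·(t - 5)³: c_2 = m_2/2 = 150/31, d_2 = (m_3 - m_2)/(6h_2) = -50/31, b_2 = Δ_2 - h_2(2m_2 + m_3)/6 = 55/31.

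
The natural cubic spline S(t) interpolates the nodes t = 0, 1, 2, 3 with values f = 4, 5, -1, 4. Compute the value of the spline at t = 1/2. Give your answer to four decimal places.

5.4750

Let M_i = S''(x_i). Step sizes h_i = 1, 1, 1; slopes of the chords Δ_i = (y_(i+1) - y_i)/h_i = 1, -6, 5.
  1·M_0 + 4·M_1 + 1·M_2 = 6(Δ_1 - Δ_0) = -42
  1·M_1 + 4·M_2 + 1·M_3 = 6(Δ_2 - Δ_1) = 66
Natural end conditions: M_0 = M_3 = 0.
Hence M_0 = 0, M_1 = -78/5, M_2 = 102/5, M_3 = 0.
On [0, 1], S(t) = 4 + 18/5·t + 0·t² - 13/5·t³.
With t = 1/2: S(1/2) = 219/40.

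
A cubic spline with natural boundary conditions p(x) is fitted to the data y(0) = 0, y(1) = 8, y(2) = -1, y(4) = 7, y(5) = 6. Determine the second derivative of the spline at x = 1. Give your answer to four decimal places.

Write σ_i for p''(x_i). With h_i = 1, 1, 2, 1 and divided differences Δ_i = 8, -9, 4, -1, the continuity of p' gives the tridiagonal system
  1·σ_0 + 4·σ_1 + 1·σ_2 = 6(Δ_1 - Δ_0) = -102
  1·σ_1 + 6·σ_2 + 2·σ_3 = 6(Δ_2 - Δ_1) = 78
  2·σ_2 + 6·σ_3 + 1·σ_4 = 6(Δ_3 - Δ_2) = -30
Natural end conditions: σ_0 = σ_4 = 0.
Solving: σ_0 = 0, σ_1 = -1896/61, σ_2 = 1362/61, σ_3 = -759/61, σ_4 = 0.

-31.0820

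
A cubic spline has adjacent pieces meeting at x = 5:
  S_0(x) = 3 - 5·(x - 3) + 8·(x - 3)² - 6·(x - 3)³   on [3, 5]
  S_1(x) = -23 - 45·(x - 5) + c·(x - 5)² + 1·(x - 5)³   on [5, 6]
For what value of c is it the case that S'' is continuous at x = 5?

S_0''(x) = 16 - 36·(x - 3), so S_0''(5) = -56. On the right, S_1''(5) = 2c, so c = -28.

-28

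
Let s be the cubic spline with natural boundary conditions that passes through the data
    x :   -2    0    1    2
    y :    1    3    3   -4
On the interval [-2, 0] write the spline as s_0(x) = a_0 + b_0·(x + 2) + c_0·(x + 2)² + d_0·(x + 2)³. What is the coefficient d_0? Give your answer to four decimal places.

Let σ_i = s''(x_i). Step sizes h_i = 2, 1, 1; slopes of the chords Δ_i = (y_(i+1) - y_i)/h_i = 1, 0, -7.
  2·σ_0 + 6·σ_1 + 1·σ_2 = 6(Δ_1 - Δ_0) = -6
  1·σ_1 + 4·σ_2 + 1·σ_3 = 6(Δ_2 - Δ_1) = -42
Natural end conditions: σ_0 = σ_3 = 0.
Forward elimination and back-substitution give σ_0 = 0, σ_1 = 18/23, σ_2 = -246/23, σ_3 = 0.
On [-2, 0], with s_0(x) = a_0 + b_0·(x + 2) + c_0·(x + 2)² + d_0·(x + 2)³: c_0 = σ_0/2 = 0, d_0 = (σ_1 - σ_0)/(6h_0) = 3/46, b_0 = Δ_0 - h_0(2σ_0 + σ_1)/6 = 17/23.

0.0652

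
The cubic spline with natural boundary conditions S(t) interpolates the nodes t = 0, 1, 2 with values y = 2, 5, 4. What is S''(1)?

-6

Write M_i for S''(x_i). With h_i = 1, 1 and divided differences Δ_i = 3, -1, the continuity of S' gives the tridiagonal system
  1·M_0 + 4·M_1 + 1·M_2 = 6(Δ_1 - Δ_0) = -24
Natural end conditions: M_0 = M_2 = 0.
Hence M_0 = 0, M_1 = -6, M_2 = 0.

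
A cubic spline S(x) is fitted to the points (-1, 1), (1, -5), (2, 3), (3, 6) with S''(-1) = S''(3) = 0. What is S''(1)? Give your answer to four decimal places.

12.7826

Let m_i = S''(x_i). Step sizes h_i = 2, 1, 1; slopes of the chords Δ_i = (y_(i+1) - y_i)/h_i = -3, 8, 3.
  2·m_0 + 6·m_1 + 1·m_2 = 6(Δ_1 - Δ_0) = 66
  1·m_1 + 4·m_2 + 1·m_3 = 6(Δ_2 - Δ_1) = -30
Natural end conditions: m_0 = m_3 = 0.
Solving: m_0 = 0, m_1 = 294/23, m_2 = -246/23, m_3 = 0.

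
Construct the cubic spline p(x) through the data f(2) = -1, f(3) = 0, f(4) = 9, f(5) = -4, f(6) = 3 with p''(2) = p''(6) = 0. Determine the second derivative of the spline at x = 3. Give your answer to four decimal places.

Put M_i = p'' at the i-th knot. Here h = (1, 1, 1, 1) and Δ = (1, 9, -13, 7), so the interior equations h_(i-1)·M_(i-1) + 2(h_(i-1)+h_i)·M_i + h_i·M_(i+1) = 6(Δ_i − Δ_(i-1)) read
  1·M_0 + 4·M_1 + 1·M_2 = 6(Δ_1 - Δ_0) = 48
  1·M_1 + 4·M_2 + 1·M_3 = 6(Δ_2 - Δ_1) = -132
  1·M_2 + 4·M_3 + 1·M_4 = 6(Δ_3 - Δ_2) = 120
Natural end conditions: M_0 = M_4 = 0.
Solving the tridiagonal system: M_0 = 0, M_1 = 171/7, M_2 = -348/7, M_3 = 297/7, M_4 = 0.

24.4286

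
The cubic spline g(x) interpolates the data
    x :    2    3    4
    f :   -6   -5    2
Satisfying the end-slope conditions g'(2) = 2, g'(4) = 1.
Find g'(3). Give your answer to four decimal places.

5.2500

Let m_i = g''(x_i). Step sizes h_i = 1, 1; slopes of the chords Δ_i = (y_(i+1) - y_i)/h_i = 1, 7.
  1·m_0 + 4·m_1 + 1·m_2 = 6(Δ_1 - Δ_0) = 36
Clamped end conditions give two more equations: 2h_0·m_0 + h_0·m_1 = 6(Δ_0 - g'(2)) = -6 and h_1·m_1 + 2h_1·m_2 = 6(g'(4) - Δ_1) = -36.
Hence m_0 = -25/2, m_1 = 19, m_2 = -55/2.
On [3, 4], g'(x) = b_1 + 2c_1·(x - 3) + 3d_1·(x - 3)² with b_1 = Δ_1 - h_1(2m_1 + m_2)/6 = 21/4, c_1 = m_1/2 = 19/2, d_1 = (m_2 - m_1)/(6h_1) = -31/4. So g'(3) = 21/4.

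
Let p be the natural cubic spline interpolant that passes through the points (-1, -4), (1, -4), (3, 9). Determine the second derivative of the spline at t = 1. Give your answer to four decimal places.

Put M_i = p'' at the i-th knot. Here h = (2, 2) and Δ = (0, 13/2), so the interior equations h_(i-1)·M_(i-1) + 2(h_(i-1)+h_i)·M_i + h_i·M_(i+1) = 6(Δ_i − Δ_(i-1)) read
  2·M_0 + 8·M_1 + 2·M_2 = 6(Δ_1 - Δ_0) = 39
Natural end conditions: M_0 = M_2 = 0.
Solving the tridiagonal system: M_0 = 0, M_1 = 39/8, M_2 = 0.

4.8750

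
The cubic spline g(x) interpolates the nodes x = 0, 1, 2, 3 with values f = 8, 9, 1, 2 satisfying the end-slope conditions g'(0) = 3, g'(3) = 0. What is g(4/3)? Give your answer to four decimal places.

Put σ_i = g'' at the i-th knot. Here h = (1, 1, 1) and Δ = (1, -8, 1), so the interior equations h_(i-1)·σ_(i-1) + 2(h_(i-1)+h_i)·σ_i + h_i·σ_(i+1) = 6(Δ_i − Δ_(i-1)) read
  1·σ_0 + 4·σ_1 + 1·σ_2 = 6(Δ_1 - Δ_0) = -54
  1·σ_1 + 4·σ_2 + 1·σ_3 = 6(Δ_2 - Δ_1) = 54
Clamped end conditions give two more equations: 2h_0·σ_0 + h_0·σ_1 = 6(Δ_0 - g'(0)) = -12 and h_2·σ_2 + 2h_2·σ_3 = 6(g'(3) - Δ_2) = -6.
Solving the tridiagonal system: σ_0 = 4, σ_1 = -20, σ_2 = 22, σ_3 = -14.
On [1, 2], g(x) = 9 - 5·(x - 1) - 10·(x - 1)² + 7·(x - 1)³.
With (x - 1) = 1/3: g(4/3) = 175/27.

6.4815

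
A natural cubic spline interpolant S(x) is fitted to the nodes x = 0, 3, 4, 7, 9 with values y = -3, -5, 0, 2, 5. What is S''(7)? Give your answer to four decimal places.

Put M_i = S'' at the i-th knot. Here h = (3, 1, 3, 2) and Δ = (-2/3, 5, 2/3, 3/2), so the interior equations h_(i-1)·M_(i-1) + 2(h_(i-1)+h_i)·M_i + h_i·M_(i+1) = 6(Δ_i − Δ_(i-1)) read
  3·M_0 + 8·M_1 + 1·M_2 = 6(Δ_1 - Δ_0) = 34
  1·M_1 + 8·M_2 + 3·M_3 = 6(Δ_2 - Δ_1) = -26
  3·M_2 + 10·M_3 + 2·M_4 = 6(Δ_3 - Δ_2) = 5
Natural end conditions: M_0 = M_4 = 0.
Hence M_0 = 0, M_1 = 2689/558, M_2 = -1270/279, M_3 = 347/186, M_4 = 0.

1.8656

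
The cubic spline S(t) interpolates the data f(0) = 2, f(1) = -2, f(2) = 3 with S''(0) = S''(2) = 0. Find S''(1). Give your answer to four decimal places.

13.5000

With m_i denoting the second derivative at x_i, h_i = 1, 1, and Δ_i = (y_(i+1) − y_i)/h_i = -4, 5:
  1·m_0 + 4·m_1 + 1·m_2 = 6(Δ_1 - Δ_0) = 54
Natural end conditions: m_0 = m_2 = 0.
Solving the tridiagonal system: m_0 = 0, m_1 = 27/2, m_2 = 0.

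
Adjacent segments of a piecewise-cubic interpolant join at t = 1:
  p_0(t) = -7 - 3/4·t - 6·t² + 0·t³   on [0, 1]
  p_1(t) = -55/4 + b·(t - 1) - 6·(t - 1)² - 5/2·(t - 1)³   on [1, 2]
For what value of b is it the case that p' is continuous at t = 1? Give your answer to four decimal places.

p_0'(t) = -3/4 - 12·t + 0·t², so p_0'(1) = -51/4. On the right, p_1'(1) = b, so b = -51/4.

-12.7500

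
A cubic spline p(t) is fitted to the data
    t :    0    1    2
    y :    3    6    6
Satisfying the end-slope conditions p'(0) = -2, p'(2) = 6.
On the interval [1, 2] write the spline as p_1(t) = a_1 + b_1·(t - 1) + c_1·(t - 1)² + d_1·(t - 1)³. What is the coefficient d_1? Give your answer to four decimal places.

7.2500

Put m_i = p'' at the i-th knot. Here h = (1, 1) and Δ = (3, 0), so the interior equations h_(i-1)·m_(i-1) + 2(h_(i-1)+h_i)·m_i + h_i·m_(i+1) = 6(Δ_i − Δ_(i-1)) read
  1·m_0 + 4·m_1 + 1·m_2 = 6(Δ_1 - Δ_0) = -18
Clamped end conditions give two more equations: 2h_0·m_0 + h_0·m_1 = 6(Δ_0 - p'(0)) = 30 and h_1·m_1 + 2h_1·m_2 = 6(p'(2) - Δ_1) = 36.
Hence m_0 = 47/2, m_1 = -17, m_2 = 53/2.
On [1, 2], with p_1(t) = a_1 + b_1·(t - 1) + c_1·(t - 1)² + d_1·(t - 1)³: c_1 = m_1/2 = -17/2, d_1 = (m_2 - m_1)/(6h_1) = 29/4, b_1 = Δ_1 - h_1(2m_1 + m_2)/6 = 5/4.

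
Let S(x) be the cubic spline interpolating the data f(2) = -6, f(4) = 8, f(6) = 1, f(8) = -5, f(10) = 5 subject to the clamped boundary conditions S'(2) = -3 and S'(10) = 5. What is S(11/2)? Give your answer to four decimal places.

4.4233

Write m_i for S''(x_i). With h_i = 2, 2, 2, 2 and divided differences Δ_i = 7, -7/2, -3, 5, the continuity of S' gives the tridiagonal system
  2·m_0 + 8·m_1 + 2·m_2 = 6(Δ_1 - Δ_0) = -63
  2·m_1 + 8·m_2 + 2·m_3 = 6(Δ_2 - Δ_1) = 3
  2·m_2 + 8·m_3 + 2·m_4 = 6(Δ_3 - Δ_2) = 48
Clamped end conditions give two more equations: 2h_0·m_0 + h_0·m_1 = 6(Δ_0 - S'(2)) = 60 and h_3·m_3 + 2h_3·m_4 = 6(S'(10) - Δ_3) = 0.
Solving the tridiagonal system: m_0 = 2461/112, m_1 = -781/56, m_2 = 37/16, m_3 = 347/56, m_4 = -347/112.
On [4, 6], S(x) = 8 + 563/112·(x - 4) - 781/112·(x - 4)² + 607/448·(x - 4)³.
With (x - 4) = 3/2: S(11/2) = 15853/3584.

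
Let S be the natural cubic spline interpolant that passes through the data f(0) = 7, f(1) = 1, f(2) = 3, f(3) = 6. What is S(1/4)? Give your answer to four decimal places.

Write σ_i for S''(x_i). With h_i = 1, 1, 1 and divided differences Δ_i = -6, 2, 3, the continuity of S' gives the tridiagonal system
  1·σ_0 + 4·σ_1 + 1·σ_2 = 6(Δ_1 - Δ_0) = 48
  1·σ_1 + 4·σ_2 + 1·σ_3 = 6(Δ_2 - Δ_1) = 6
Natural end conditions: σ_0 = σ_3 = 0.
Solving the tridiagonal system: σ_0 = 0, σ_1 = 62/5, σ_2 = -8/5, σ_3 = 0.
On [0, 1], S(t) = 7 - 121/15·t + 0·t² + 31/15·t³.
With t = 1/4: S(1/4) = 321/64.

5.0156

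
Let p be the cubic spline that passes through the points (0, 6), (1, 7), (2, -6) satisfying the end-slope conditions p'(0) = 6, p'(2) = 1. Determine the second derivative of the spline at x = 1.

With M_i denoting the second derivative at x_i, h_i = 1, 1, and Δ_i = (y_(i+1) − y_i)/h_i = 1, -13:
  1·M_0 + 4·M_1 + 1·M_2 = 6(Δ_1 - Δ_0) = -84
Clamped end conditions give two more equations: 2h_0·M_0 + h_0·M_1 = 6(Δ_0 - p'(0)) = -30 and h_1·M_1 + 2h_1·M_2 = 6(p'(2) - Δ_1) = 84.
Hence M_0 = 7/2, M_1 = -37, M_2 = 121/2.

-37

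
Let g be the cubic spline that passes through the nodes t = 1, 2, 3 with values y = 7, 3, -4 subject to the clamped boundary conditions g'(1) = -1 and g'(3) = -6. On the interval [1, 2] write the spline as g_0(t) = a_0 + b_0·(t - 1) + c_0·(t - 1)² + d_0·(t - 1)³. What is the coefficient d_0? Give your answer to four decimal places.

Let m_i = g''(x_i). Step sizes h_i = 1, 1; slopes of the chords Δ_i = (y_(i+1) - y_i)/h_i = -4, -7.
  1·m_0 + 4·m_1 + 1·m_2 = 6(Δ_1 - Δ_0) = -18
Clamped end conditions give two more equations: 2h_0·m_0 + h_0·m_1 = 6(Δ_0 - g'(1)) = -18 and h_1·m_1 + 2h_1·m_2 = 6(g'(3) - Δ_1) = 6.
Forward elimination and back-substitution give m_0 = -7, m_1 = -4, m_2 = 5.
On [1, 2], with g_0(t) = a_0 + b_0·(t - 1) + c_0·(t - 1)² + d_0·(t - 1)³: c_0 = m_0/2 = -7/2, d_0 = (m_1 - m_0)/(6h_0) = 1/2, b_0 = Δ_0 - h_0(2m_0 + m_1)/6 = -1.

0.5000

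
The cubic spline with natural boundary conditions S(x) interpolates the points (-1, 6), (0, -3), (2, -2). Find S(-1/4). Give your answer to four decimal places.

-1.2695

Let M_i = S''(x_i). Step sizes h_i = 1, 2; slopes of the chords Δ_i = (y_(i+1) - y_i)/h_i = -9, 1/2.
  1·M_0 + 6·M_1 + 2·M_2 = 6(Δ_1 - Δ_0) = 57
Natural end conditions: M_0 = M_2 = 0.
Hence M_0 = 0, M_1 = 19/2, M_2 = 0.
On [-1, 0], S(x) = 6 - 127/12·(x + 1) + 0·(x + 1)² + 19/12·(x + 1)³.
With (x + 1) = 3/4: S(-1/4) = -325/256.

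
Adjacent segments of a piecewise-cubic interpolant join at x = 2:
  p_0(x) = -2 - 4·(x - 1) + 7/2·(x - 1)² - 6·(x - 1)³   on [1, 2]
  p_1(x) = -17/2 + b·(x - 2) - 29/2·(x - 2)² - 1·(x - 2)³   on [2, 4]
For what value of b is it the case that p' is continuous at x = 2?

p_0'(x) = -4 + 7·(x - 1) - 18·(x - 1)², so p_0'(2) = -15. On the right, p_1'(2) = b, so b = -15.

-15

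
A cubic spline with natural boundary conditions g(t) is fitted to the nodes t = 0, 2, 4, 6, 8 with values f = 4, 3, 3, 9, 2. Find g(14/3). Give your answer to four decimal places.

5.2011

Put M_i = g'' at the i-th knot. Here h = (2, 2, 2, 2) and Δ = (-1/2, 0, 3, -7/2), so the interior equations h_(i-1)·M_(i-1) + 2(h_(i-1)+h_i)·M_i + h_i·M_(i+1) = 6(Δ_i − Δ_(i-1)) read
  2·M_0 + 8·M_1 + 2·M_2 = 6(Δ_1 - Δ_0) = 3
  2·M_1 + 8·M_2 + 2·M_3 = 6(Δ_2 - Δ_1) = 18
  2·M_2 + 8·M_3 + 2·M_4 = 6(Δ_3 - Δ_2) = -39
Natural end conditions: M_0 = M_4 = 0.
Hence M_0 = 0, M_1 = -33/56, M_2 = 27/7, M_3 = -327/56, M_4 = 0.
On [4, 6], g(t) = 3 + 19/8·(t - 4) + 27/14·(t - 4)² - 181/224·(t - 4)³.
With (t - 4) = 2/3: g(14/3) = 983/189.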